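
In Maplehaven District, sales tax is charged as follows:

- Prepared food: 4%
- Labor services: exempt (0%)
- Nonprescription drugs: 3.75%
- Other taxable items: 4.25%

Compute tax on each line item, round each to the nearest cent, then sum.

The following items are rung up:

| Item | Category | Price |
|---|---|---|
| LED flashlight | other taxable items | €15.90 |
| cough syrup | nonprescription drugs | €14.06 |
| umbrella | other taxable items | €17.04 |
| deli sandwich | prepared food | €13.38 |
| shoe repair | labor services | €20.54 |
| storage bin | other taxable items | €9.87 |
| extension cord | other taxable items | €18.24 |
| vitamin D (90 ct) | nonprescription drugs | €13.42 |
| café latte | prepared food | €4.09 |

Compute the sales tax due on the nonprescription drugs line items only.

€1.03

Cough syrup €14.06: nonprescription drugs → 3.75% → €0.53
Vitamin D (90 ct) €13.42: nonprescription drugs → 3.75% → €0.50
Tax on nonprescription drugs = €0.53 + €0.50 = €1.03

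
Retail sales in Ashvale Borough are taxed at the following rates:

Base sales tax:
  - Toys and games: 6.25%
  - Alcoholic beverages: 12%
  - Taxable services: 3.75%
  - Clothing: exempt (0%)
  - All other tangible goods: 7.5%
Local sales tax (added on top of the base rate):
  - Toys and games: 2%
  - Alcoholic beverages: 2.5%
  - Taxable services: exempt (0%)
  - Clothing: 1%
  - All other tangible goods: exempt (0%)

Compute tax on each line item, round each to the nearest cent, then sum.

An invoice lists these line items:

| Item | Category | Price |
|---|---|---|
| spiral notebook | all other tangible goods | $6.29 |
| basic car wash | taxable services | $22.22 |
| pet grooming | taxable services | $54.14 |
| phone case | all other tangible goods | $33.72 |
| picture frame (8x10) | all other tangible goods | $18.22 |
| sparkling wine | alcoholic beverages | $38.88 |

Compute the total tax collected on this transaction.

Spiral notebook $6.29: all other tangible goods → 7.5% + 0% local = 7.5% → $0.47
Basic car wash $22.22: taxable services → 3.75% + 0% local = 3.75% → $0.83
Pet grooming $54.14: taxable services → 3.75% + 0% local = 3.75% → $2.03
Phone case $33.72: all other tangible goods → 7.5% + 0% local = 7.5% → $2.53
Picture frame (8x10) $18.22: all other tangible goods → 7.5% + 0% local = 7.5% → $1.37
Sparkling wine $38.88: alcoholic beverages → 12% + 2.5% local = 14.5% → $5.64
Total tax = $0.47 + $0.83 + $2.03 + $2.53 + $1.37 + $5.64 = $12.87

$12.87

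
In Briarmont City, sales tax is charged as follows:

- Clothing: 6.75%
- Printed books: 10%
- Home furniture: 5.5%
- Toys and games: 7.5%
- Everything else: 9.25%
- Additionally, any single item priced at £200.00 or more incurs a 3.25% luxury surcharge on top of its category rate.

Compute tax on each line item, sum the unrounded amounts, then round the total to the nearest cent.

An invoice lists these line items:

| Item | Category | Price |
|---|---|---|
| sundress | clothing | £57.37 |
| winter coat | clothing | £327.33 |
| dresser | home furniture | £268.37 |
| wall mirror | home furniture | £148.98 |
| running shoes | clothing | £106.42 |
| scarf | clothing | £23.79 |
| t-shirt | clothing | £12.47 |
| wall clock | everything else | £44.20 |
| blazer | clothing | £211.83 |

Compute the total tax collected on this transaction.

£103.18

Sundress £57.37: clothing → 6.75% → £3.872475
Winter coat £327.33: clothing → 6.75% + 3.25% surcharge = 10% → £32.733
Dresser £268.37: home furniture → 5.5% + 3.25% surcharge = 8.75% → £23.482375
Wall mirror £148.98: home furniture → 5.5% → £8.1939
Running shoes £106.42: clothing → 6.75% → £7.18335
Scarf £23.79: clothing → 6.75% → £1.605825
T-shirt £12.47: clothing → 6.75% → £0.841725
Wall clock £44.20: everything else → 9.25% → £4.0885
Blazer £211.83: clothing → 6.75% + 3.25% surcharge = 10% → £21.183
Unrounded tax sum = £103.18415 → £103.18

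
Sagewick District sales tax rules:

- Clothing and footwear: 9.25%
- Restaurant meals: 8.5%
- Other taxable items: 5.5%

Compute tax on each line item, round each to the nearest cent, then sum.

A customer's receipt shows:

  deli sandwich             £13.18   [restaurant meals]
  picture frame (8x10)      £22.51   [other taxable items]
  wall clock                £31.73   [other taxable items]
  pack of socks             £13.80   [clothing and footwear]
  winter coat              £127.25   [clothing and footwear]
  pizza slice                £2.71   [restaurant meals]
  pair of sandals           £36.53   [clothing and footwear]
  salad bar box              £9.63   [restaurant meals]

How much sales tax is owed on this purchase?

Deli sandwich £13.18: restaurant meals → 8.5% → £1.12
Picture frame (8x10) £22.51: other taxable items → 5.5% → £1.24
Wall clock £31.73: other taxable items → 5.5% → £1.75
Pack of socks £13.80: clothing and footwear → 9.25% → £1.28
Winter coat £127.25: clothing and footwear → 9.25% → £11.77
Pizza slice £2.71: restaurant meals → 8.5% → £0.23
Pair of sandals £36.53: clothing and footwear → 9.25% → £3.38
Salad bar box £9.63: restaurant meals → 8.5% → £0.82
Total tax = £1.12 + £1.24 + £1.75 + £1.28 + £11.77 + £0.23 + £3.38 + £0.82 = £21.59

£21.59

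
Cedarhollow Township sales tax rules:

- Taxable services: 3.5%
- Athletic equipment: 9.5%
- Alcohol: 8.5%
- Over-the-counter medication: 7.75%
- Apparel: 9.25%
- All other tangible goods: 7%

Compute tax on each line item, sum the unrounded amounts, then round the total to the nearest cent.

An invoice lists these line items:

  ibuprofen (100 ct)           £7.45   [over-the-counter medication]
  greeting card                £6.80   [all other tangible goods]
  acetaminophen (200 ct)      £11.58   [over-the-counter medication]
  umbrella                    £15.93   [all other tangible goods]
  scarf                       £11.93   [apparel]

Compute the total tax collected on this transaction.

£4.17

Ibuprofen (100 ct) £7.45: over-the-counter medication → 7.75% → £0.577375
Greeting card £6.80: all other tangible goods → 7% → £0.476
Acetaminophen (200 ct) £11.58: over-the-counter medication → 7.75% → £0.89745
Umbrella £15.93: all other tangible goods → 7% → £1.1151
Scarf £11.93: apparel → 9.25% → £1.103525
Unrounded tax sum = £4.16945 → £4.17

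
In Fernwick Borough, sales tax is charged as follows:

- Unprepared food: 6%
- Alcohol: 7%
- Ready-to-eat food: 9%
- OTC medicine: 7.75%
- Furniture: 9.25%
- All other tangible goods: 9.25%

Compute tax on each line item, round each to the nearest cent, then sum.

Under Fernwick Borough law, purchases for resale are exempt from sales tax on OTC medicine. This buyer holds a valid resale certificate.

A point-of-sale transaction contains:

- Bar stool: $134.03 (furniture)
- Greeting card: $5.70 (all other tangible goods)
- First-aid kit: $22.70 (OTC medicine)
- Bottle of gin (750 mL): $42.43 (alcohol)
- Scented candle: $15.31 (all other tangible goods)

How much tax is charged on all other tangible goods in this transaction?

$1.95

Greeting card $5.70: all other tangible goods → 9.25% → $0.53
Scented candle $15.31: all other tangible goods → 9.25% → $1.42
Tax on all other tangible goods = $0.53 + $1.42 = $1.95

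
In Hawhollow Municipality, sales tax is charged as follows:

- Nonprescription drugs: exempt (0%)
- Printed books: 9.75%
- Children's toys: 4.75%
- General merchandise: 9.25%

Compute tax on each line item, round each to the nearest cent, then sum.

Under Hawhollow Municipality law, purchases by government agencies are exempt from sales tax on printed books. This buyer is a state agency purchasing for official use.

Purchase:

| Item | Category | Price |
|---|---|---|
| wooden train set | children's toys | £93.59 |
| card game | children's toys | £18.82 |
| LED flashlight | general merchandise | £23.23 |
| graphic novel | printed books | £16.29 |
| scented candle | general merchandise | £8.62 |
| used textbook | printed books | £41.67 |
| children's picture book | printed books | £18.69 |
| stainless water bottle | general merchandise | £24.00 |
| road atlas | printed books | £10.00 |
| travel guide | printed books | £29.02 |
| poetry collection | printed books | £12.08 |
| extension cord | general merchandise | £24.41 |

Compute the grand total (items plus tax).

£333.19

Wooden train set £93.59: children's toys → 4.75% → £4.45
Card game £18.82: children's toys → 4.75% → £0.89
LED flashlight £23.23: general merchandise → 9.25% → £2.15
Graphic novel £16.29: printed books, buyer-exempt → 0% → £0.00
Scented candle £8.62: general merchandise → 9.25% → £0.80
Used textbook £41.67: printed books, buyer-exempt → 0% → £0.00
Children's picture book £18.69: printed books, buyer-exempt → 0% → £0.00
Stainless water bottle £24.00: general merchandise → 9.25% → £2.22
Road atlas £10.00: printed books, buyer-exempt → 0% → £0.00
Travel guide £29.02: printed books, buyer-exempt → 0% → £0.00
Poetry collection £12.08: printed books, buyer-exempt → 0% → £0.00
Extension cord £24.41: general merchandise → 9.25% → £2.26
Subtotal = £320.42; tax = £12.77; total due = £333.19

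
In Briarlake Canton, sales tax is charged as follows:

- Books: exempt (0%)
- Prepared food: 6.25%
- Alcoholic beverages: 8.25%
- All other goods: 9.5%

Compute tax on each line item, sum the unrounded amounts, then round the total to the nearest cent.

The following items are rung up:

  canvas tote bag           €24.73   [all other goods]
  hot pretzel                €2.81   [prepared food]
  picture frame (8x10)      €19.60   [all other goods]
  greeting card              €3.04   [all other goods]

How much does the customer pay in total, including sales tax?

€54.86

Canvas tote bag €24.73: all other goods → 9.5% → €2.34935
Hot pretzel €2.81: prepared food → 6.25% → €0.175625
Picture frame (8x10) €19.60: all other goods → 9.5% → €1.862
Greeting card €3.04: all other goods → 9.5% → €0.2888
Subtotal = €50.18; unrounded tax = €4.675775 → €4.68; total due = €54.86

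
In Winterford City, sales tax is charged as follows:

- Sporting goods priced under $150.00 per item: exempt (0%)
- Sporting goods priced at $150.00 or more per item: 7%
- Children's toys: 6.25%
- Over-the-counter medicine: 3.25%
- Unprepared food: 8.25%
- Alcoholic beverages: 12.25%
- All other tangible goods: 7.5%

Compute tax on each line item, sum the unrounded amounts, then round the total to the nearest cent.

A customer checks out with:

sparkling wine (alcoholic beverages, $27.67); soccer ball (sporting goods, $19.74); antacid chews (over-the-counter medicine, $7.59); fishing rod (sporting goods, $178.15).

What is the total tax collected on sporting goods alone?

Soccer ball $19.74: sporting goods, under $150.00 → 0% → $0.00
Fishing rod $178.15: sporting goods, $150.00 or more → 7% → $12.4705
Tax on sporting goods: unrounded sum = $12.4705 → $12.47

$12.47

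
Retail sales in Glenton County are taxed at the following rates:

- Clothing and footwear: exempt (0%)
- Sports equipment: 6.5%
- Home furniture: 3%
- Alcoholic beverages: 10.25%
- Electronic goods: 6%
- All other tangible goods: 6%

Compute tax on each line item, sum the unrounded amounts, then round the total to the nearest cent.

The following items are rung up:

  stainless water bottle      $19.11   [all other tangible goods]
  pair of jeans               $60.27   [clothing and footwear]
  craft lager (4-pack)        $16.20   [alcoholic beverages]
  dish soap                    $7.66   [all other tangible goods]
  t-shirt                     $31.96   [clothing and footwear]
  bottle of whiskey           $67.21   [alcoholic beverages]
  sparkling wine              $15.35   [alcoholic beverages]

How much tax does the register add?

Stainless water bottle $19.11: all other tangible goods → 6% → $1.1466
Pair of jeans $60.27: clothing and footwear → 0% → $0.00
Craft lager (4-pack) $16.20: alcoholic beverages → 10.25% → $1.6605
Dish soap $7.66: all other tangible goods → 6% → $0.4596
T-shirt $31.96: clothing and footwear → 0% → $0.00
Bottle of whiskey $67.21: alcoholic beverages → 10.25% → $6.889025
Sparkling wine $15.35: alcoholic beverages → 10.25% → $1.573375
Unrounded tax sum = $11.7291 → $11.73

$11.73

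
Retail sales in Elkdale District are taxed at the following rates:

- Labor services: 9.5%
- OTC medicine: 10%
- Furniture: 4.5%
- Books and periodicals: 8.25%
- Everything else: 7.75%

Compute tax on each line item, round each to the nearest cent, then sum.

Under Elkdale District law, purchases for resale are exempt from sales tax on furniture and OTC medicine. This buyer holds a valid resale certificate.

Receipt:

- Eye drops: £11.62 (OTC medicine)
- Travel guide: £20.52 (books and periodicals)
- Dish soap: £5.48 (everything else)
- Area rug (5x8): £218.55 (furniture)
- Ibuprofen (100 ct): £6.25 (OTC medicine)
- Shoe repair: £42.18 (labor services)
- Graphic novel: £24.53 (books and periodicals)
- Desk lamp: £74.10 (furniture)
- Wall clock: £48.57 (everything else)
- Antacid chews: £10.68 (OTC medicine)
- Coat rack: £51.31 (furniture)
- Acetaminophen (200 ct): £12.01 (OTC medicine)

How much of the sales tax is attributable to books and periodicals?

£3.71

Travel guide £20.52: books and periodicals → 8.25% → £1.69
Graphic novel £24.53: books and periodicals → 8.25% → £2.02
Tax on books and periodicals = £1.69 + £2.02 = £3.71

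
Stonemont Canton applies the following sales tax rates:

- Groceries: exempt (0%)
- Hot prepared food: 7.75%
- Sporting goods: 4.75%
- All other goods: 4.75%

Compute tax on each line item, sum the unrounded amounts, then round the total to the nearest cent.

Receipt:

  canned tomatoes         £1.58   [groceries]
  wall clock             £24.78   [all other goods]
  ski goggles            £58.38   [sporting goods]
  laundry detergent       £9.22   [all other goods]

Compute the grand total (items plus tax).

Canned tomatoes £1.58: groceries → 0% → £0.00
Wall clock £24.78: all other goods → 4.75% → £1.17705
Ski goggles £58.38: sporting goods → 4.75% → £2.77305
Laundry detergent £9.22: all other goods → 4.75% → £0.43795
Subtotal = £93.96; unrounded tax = £4.38805 → £4.39; total due = £98.35

£98.35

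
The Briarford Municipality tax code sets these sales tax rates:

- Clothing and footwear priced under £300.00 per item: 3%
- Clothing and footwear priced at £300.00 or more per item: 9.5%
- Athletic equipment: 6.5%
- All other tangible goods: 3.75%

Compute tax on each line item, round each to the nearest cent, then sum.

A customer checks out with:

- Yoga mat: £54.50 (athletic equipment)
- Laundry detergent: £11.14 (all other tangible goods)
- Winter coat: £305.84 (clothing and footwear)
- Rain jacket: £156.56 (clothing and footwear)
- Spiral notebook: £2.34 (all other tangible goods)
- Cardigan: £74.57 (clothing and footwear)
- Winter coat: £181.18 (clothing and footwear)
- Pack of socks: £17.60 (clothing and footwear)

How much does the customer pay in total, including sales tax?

£849.74

Yoga mat £54.50: athletic equipment → 6.5% → £3.54
Laundry detergent £11.14: all other tangible goods → 3.75% → £0.42
Winter coat £305.84: clothing and footwear, £300.00 or more → 9.5% → £29.05
Rain jacket £156.56: clothing and footwear, under £300.00 → 3% → £4.70
Spiral notebook £2.34: all other tangible goods → 3.75% → £0.09
Cardigan £74.57: clothing and footwear, under £300.00 → 3% → £2.24
Winter coat £181.18: clothing and footwear, under £300.00 → 3% → £5.44
Pack of socks £17.60: clothing and footwear, under £300.00 → 3% → £0.53
Subtotal = £803.73; tax = £46.01; total due = £849.74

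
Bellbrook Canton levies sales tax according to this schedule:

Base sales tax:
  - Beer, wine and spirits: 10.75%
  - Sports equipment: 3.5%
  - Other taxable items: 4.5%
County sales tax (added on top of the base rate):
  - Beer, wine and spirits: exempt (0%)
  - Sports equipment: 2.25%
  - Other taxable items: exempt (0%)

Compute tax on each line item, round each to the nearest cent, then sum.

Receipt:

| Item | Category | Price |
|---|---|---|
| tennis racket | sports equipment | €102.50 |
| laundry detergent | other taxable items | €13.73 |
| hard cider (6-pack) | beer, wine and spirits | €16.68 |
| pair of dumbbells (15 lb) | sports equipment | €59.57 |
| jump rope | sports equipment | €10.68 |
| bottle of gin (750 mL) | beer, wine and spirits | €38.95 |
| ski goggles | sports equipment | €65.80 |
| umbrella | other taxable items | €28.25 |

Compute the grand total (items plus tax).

€357.74

Tennis racket €102.50: sports equipment → 3.5% + 2.25% county = 5.75% → €5.89
Laundry detergent €13.73: other taxable items → 4.5% + 0% county = 4.5% → €0.62
Hard cider (6-pack) €16.68: beer, wine and spirits → 10.75% + 0% county = 10.75% → €1.79
Pair of dumbbells (15 lb) €59.57: sports equipment → 3.5% + 2.25% county = 5.75% → €3.43
Jump rope €10.68: sports equipment → 3.5% + 2.25% county = 5.75% → €0.61
Bottle of gin (750 mL) €38.95: beer, wine and spirits → 10.75% + 0% county = 10.75% → €4.19
Ski goggles €65.80: sports equipment → 3.5% + 2.25% county = 5.75% → €3.78
Umbrella €28.25: other taxable items → 4.5% + 0% county = 4.5% → €1.27
Subtotal = €336.16; tax = €21.58; total due = €357.74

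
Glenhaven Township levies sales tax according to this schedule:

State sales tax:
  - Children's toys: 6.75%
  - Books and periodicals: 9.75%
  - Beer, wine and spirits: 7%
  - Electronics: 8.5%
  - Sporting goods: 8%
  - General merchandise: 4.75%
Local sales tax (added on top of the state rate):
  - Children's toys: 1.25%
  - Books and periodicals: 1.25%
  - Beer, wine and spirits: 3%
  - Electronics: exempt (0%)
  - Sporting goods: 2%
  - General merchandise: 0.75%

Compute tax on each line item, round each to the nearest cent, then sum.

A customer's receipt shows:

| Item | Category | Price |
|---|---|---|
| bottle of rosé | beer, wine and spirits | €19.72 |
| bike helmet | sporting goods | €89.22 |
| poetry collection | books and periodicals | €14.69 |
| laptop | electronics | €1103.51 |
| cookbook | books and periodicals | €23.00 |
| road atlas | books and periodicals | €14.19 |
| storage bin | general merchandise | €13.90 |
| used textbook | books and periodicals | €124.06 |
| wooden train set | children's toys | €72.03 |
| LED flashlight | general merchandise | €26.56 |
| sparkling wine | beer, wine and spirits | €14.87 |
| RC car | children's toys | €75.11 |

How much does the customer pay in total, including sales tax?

€1730.39

Bottle of rosé €19.72: beer, wine and spirits → 7% + 3% local = 10% → €1.97
Bike helmet €89.22: sporting goods → 8% + 2% local = 10% → €8.92
Poetry collection €14.69: books and periodicals → 9.75% + 1.25% local = 11% → €1.62
Laptop €1103.51: electronics → 8.5% + 0% local = 8.5% → €93.80
Cookbook €23.00: books and periodicals → 9.75% + 1.25% local = 11% → €2.53
Road atlas €14.19: books and periodicals → 9.75% + 1.25% local = 11% → €1.56
Storage bin €13.90: general merchandise → 4.75% + 0.75% local = 5.5% → €0.76
Used textbook €124.06: books and periodicals → 9.75% + 1.25% local = 11% → €13.65
Wooden train set €72.03: children's toys → 6.75% + 1.25% local = 8% → €5.76
LED flashlight €26.56: general merchandise → 4.75% + 0.75% local = 5.5% → €1.46
Sparkling wine €14.87: beer, wine and spirits → 7% + 3% local = 10% → €1.49
RC car €75.11: children's toys → 6.75% + 1.25% local = 8% → €6.01
Subtotal = €1590.86; tax = €139.53; total due = €1730.39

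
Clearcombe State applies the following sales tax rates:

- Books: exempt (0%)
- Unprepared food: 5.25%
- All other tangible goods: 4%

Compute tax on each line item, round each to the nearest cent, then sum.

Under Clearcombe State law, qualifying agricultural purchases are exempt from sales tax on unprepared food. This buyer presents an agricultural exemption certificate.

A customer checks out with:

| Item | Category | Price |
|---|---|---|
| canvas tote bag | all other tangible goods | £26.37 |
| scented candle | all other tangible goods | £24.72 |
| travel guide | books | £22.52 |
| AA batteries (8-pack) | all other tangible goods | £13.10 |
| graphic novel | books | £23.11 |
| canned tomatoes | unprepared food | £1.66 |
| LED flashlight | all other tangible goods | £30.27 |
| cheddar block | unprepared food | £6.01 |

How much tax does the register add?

£3.77

Canvas tote bag £26.37: all other tangible goods → 4% → £1.05
Scented candle £24.72: all other tangible goods → 4% → £0.99
Travel guide £22.52: books → 0% → £0.00
AA batteries (8-pack) £13.10: all other tangible goods → 4% → £0.52
Graphic novel £23.11: books → 0% → £0.00
Canned tomatoes £1.66: unprepared food, buyer-exempt → 0% → £0.00
LED flashlight £30.27: all other tangible goods → 4% → £1.21
Cheddar block £6.01: unprepared food, buyer-exempt → 0% → £0.00
Total tax = £1.05 + £0.99 + £0.52 + £1.21 = £3.77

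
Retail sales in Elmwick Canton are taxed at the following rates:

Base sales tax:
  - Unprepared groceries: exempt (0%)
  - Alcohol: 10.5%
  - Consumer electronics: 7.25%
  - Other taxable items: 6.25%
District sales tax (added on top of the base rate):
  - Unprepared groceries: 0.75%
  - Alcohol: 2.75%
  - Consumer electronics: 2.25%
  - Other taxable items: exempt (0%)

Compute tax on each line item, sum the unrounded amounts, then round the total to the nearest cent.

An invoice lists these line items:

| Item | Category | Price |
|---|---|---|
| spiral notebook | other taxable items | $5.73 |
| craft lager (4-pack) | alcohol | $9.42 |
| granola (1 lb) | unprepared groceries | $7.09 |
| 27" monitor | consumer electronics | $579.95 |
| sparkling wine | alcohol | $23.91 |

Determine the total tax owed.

$59.92

Spiral notebook $5.73: other taxable items → 6.25% + 0% district = 6.25% → $0.358125
Craft lager (4-pack) $9.42: alcohol → 10.5% + 2.75% district = 13.25% → $1.24815
Granola (1 lb) $7.09: unprepared groceries → 0% + 0.75% district = 0.75% → $0.053175
27" monitor $579.95: consumer electronics → 7.25% + 2.25% district = 9.5% → $55.09525
Sparkling wine $23.91: alcohol → 10.5% + 2.75% district = 13.25% → $3.168075
Unrounded tax sum = $59.922775 → $59.92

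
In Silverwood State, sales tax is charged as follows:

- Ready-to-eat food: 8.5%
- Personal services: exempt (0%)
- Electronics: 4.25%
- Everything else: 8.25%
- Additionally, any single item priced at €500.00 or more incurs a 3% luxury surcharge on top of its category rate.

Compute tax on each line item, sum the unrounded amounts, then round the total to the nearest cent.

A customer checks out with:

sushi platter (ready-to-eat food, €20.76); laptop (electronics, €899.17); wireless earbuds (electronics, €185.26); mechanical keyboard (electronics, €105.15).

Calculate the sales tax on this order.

€79.30

Sushi platter €20.76: ready-to-eat food → 8.5% → €1.7646
Laptop €899.17: electronics → 4.25% + 3% surcharge = 7.25% → €65.189825
Wireless earbuds €185.26: electronics → 4.25% → €7.87355
Mechanical keyboard €105.15: electronics → 4.25% → €4.468875
Unrounded tax sum = €79.29685 → €79.30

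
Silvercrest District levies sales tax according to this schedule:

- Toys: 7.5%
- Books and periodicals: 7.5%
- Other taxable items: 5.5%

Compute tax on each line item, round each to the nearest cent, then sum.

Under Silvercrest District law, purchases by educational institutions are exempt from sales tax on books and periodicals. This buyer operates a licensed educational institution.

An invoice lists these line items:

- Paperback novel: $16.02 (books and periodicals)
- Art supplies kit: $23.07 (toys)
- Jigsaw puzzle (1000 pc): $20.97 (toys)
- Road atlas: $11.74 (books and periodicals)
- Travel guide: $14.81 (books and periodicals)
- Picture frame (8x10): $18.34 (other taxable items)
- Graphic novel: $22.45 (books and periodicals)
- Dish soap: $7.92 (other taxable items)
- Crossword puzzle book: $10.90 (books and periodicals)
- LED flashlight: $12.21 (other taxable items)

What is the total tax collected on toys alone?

$3.30

Art supplies kit $23.07: toys → 7.5% → $1.73
Jigsaw puzzle (1000 pc) $20.97: toys → 7.5% → $1.57
Tax on toys = $1.73 + $1.57 = $3.30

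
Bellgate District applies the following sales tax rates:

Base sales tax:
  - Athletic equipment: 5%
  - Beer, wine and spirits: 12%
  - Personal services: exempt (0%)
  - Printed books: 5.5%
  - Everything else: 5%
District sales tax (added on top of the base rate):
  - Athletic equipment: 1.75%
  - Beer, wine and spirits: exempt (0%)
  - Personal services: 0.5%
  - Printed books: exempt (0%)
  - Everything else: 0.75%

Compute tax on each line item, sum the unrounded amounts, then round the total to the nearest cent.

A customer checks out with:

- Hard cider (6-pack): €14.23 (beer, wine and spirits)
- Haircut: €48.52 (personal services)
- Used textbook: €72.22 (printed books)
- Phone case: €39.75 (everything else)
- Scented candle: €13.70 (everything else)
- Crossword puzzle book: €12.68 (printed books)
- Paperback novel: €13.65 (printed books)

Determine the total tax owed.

Hard cider (6-pack) €14.23: beer, wine and spirits → 12% + 0% district = 12% → €1.7076
Haircut €48.52: personal services → 0% + 0.5% district = 0.5% → €0.2426
Used textbook €72.22: printed books → 5.5% + 0% district = 5.5% → €3.9721
Phone case €39.75: everything else → 5% + 0.75% district = 5.75% → €2.285625
Scented candle €13.70: everything else → 5% + 0.75% district = 5.75% → €0.78775
Crossword puzzle book €12.68: printed books → 5.5% + 0% district = 5.5% → €0.6974
Paperback novel €13.65: printed books → 5.5% + 0% district = 5.5% → €0.75075
Unrounded tax sum = €10.443825 → €10.44

€10.44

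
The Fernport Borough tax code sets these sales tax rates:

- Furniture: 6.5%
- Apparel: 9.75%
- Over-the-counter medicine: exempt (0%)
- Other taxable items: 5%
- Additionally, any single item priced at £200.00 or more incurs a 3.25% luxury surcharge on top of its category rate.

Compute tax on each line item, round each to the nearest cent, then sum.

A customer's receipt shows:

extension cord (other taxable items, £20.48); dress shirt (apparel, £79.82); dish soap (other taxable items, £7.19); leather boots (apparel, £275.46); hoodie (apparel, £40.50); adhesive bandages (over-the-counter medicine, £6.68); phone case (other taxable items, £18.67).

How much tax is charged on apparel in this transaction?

Dress shirt £79.82: apparel → 9.75% → £7.78
Leather boots £275.46: apparel → 9.75% + 3.25% surcharge = 13% → £35.81
Hoodie £40.50: apparel → 9.75% → £3.95
Tax on apparel = £7.78 + £35.81 + £3.95 = £47.54

£47.54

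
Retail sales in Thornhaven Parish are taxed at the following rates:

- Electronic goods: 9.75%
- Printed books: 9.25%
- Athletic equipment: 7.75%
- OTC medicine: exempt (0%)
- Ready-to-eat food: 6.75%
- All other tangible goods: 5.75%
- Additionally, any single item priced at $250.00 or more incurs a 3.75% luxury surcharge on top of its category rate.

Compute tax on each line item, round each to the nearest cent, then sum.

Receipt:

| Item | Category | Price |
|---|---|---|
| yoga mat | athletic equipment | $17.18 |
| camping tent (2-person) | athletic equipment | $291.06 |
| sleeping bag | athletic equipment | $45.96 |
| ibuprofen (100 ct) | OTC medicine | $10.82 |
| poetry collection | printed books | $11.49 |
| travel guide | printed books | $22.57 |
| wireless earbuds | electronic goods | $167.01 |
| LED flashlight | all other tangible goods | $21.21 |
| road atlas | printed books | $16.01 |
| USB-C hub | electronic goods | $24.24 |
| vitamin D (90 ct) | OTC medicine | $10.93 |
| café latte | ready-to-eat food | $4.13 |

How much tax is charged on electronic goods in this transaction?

Wireless earbuds $167.01: electronic goods → 9.75% → $16.28
USB-C hub $24.24: electronic goods → 9.75% → $2.36
Tax on electronic goods = $16.28 + $2.36 = $18.64

$18.64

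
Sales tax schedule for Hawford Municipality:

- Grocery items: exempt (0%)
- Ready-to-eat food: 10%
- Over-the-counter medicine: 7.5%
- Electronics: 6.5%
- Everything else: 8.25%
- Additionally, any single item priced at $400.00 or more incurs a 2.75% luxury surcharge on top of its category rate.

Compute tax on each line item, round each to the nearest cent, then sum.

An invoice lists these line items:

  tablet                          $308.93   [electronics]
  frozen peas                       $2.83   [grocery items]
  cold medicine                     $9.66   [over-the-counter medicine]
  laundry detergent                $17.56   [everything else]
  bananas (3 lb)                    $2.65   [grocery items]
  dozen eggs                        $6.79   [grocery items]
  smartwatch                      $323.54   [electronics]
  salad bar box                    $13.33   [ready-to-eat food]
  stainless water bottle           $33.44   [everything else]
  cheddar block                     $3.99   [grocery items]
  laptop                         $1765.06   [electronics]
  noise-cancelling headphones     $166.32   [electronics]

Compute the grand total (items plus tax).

Tablet $308.93: electronics → 6.5% → $20.08
Frozen peas $2.83: grocery items → 0% → $0.00
Cold medicine $9.66: over-the-counter medicine → 7.5% → $0.72
Laundry detergent $17.56: everything else → 8.25% → $1.45
Bananas (3 lb) $2.65: grocery items → 0% → $0.00
Dozen eggs $6.79: grocery items → 0% → $0.00
Smartwatch $323.54: electronics → 6.5% → $21.03
Salad bar box $13.33: ready-to-eat food → 10% → $1.33
Stainless water bottle $33.44: everything else → 8.25% → $2.76
Cheddar block $3.99: grocery items → 0% → $0.00
Laptop $1765.06: electronics → 6.5% + 2.75% surcharge = 9.25% → $163.27
Noise-cancelling headphones $166.32: electronics → 6.5% → $10.81
Subtotal = $2654.10; tax = $221.45; total due = $2875.55

$2875.55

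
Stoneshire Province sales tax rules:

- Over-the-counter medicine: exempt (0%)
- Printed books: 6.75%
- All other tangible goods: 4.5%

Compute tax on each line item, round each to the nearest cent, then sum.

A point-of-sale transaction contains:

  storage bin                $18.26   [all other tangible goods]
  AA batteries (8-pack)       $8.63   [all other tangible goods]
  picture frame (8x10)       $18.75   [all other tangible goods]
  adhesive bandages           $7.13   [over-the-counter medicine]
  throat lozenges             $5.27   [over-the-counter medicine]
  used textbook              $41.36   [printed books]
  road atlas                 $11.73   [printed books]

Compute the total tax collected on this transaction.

$5.63

Storage bin $18.26: all other tangible goods → 4.5% → $0.82
AA batteries (8-pack) $8.63: all other tangible goods → 4.5% → $0.39
Picture frame (8x10) $18.75: all other tangible goods → 4.5% → $0.84
Adhesive bandages $7.13: over-the-counter medicine → 0% → $0.00
Throat lozenges $5.27: over-the-counter medicine → 0% → $0.00
Used textbook $41.36: printed books → 6.75% → $2.79
Road atlas $11.73: printed books → 6.75% → $0.79
Total tax = $0.82 + $0.39 + $0.84 + $2.79 + $0.79 = $5.63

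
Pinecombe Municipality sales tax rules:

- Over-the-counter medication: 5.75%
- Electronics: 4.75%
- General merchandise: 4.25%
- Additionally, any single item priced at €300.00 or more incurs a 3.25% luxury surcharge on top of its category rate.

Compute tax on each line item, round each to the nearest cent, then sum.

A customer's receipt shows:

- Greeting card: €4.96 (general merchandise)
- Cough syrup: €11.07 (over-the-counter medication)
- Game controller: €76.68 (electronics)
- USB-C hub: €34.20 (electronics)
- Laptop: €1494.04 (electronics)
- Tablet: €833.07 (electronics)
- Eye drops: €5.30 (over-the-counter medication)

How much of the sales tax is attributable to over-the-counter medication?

€0.94

Cough syrup €11.07: over-the-counter medication → 5.75% → €0.64
Eye drops €5.30: over-the-counter medication → 5.75% → €0.30
Tax on over-the-counter medication = €0.64 + €0.30 = €0.94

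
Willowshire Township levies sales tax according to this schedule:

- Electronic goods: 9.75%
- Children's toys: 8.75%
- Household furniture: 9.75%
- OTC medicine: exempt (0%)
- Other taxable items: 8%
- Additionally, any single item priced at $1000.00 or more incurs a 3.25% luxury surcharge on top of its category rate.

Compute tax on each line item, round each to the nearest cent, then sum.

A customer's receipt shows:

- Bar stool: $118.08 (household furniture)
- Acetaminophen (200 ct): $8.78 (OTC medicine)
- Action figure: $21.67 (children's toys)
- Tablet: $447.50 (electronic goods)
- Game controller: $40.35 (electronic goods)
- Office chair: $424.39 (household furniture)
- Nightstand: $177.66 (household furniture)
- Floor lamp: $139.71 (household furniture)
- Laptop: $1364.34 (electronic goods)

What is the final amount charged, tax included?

$3053.13

Bar stool $118.08: household furniture → 9.75% → $11.51
Acetaminophen (200 ct) $8.78: OTC medicine → 0% → $0.00
Action figure $21.67: children's toys → 8.75% → $1.90
Tablet $447.50: electronic goods → 9.75% → $43.63
Game controller $40.35: electronic goods → 9.75% → $3.93
Office chair $424.39: household furniture → 9.75% → $41.38
Nightstand $177.66: household furniture → 9.75% → $17.32
Floor lamp $139.71: household furniture → 9.75% → $13.62
Laptop $1364.34: electronic goods → 9.75% + 3.25% surcharge = 13% → $177.36
Subtotal = $2742.48; tax = $310.65; total due = $3053.13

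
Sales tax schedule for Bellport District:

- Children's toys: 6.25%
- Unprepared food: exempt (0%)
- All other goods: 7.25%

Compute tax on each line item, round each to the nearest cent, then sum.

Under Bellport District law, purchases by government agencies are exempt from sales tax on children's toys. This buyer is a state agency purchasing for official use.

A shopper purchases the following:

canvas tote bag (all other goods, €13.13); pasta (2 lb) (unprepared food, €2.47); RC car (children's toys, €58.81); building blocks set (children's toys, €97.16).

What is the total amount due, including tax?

€172.52

Canvas tote bag €13.13: all other goods → 7.25% → €0.95
Pasta (2 lb) €2.47: unprepared food → 0% → €0.00
RC car €58.81: children's toys, buyer-exempt → 0% → €0.00
Building blocks set €97.16: children's toys, buyer-exempt → 0% → €0.00
Subtotal = €171.57; tax = €0.95; total due = €172.52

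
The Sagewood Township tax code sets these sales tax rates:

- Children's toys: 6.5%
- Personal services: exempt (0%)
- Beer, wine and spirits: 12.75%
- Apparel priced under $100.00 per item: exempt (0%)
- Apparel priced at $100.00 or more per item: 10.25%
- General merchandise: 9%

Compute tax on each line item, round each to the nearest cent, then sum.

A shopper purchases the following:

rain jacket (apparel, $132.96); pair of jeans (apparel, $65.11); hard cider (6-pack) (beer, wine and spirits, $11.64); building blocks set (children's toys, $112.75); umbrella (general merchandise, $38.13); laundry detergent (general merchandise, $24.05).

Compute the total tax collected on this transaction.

Rain jacket $132.96: apparel, $100.00 or more → 10.25% → $13.63
Pair of jeans $65.11: apparel, under $100.00 → 0% → $0.00
Hard cider (6-pack) $11.64: beer, wine and spirits → 12.75% → $1.48
Building blocks set $112.75: children's toys → 6.5% → $7.33
Umbrella $38.13: general merchandise → 9% → $3.43
Laundry detergent $24.05: general merchandise → 9% → $2.16
Total tax = $13.63 + $1.48 + $7.33 + $3.43 + $2.16 = $28.03

$28.03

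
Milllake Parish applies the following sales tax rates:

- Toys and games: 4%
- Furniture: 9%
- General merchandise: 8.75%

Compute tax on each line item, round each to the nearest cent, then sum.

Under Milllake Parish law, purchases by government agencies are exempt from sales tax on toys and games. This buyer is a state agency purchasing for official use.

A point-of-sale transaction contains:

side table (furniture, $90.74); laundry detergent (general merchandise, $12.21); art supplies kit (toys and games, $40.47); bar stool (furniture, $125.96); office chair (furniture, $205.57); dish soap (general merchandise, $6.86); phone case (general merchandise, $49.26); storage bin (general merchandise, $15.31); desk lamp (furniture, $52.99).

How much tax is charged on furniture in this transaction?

Side table $90.74: furniture → 9% → $8.17
Bar stool $125.96: furniture → 9% → $11.34
Office chair $205.57: furniture → 9% → $18.50
Desk lamp $52.99: furniture → 9% → $4.77
Tax on furniture = $8.17 + $11.34 + $18.50 + $4.77 = $42.78

$42.78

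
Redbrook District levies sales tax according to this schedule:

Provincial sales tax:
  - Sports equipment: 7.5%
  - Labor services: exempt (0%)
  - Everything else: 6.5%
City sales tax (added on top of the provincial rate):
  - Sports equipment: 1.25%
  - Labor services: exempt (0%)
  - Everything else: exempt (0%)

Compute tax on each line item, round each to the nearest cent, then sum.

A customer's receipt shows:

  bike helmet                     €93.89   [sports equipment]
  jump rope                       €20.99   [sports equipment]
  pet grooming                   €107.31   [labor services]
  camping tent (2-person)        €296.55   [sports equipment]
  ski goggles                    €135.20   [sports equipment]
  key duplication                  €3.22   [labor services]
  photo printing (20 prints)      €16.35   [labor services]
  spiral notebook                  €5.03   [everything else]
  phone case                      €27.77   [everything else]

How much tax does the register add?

€49.98

Bike helmet €93.89: sports equipment → 7.5% + 1.25% city = 8.75% → €8.22
Jump rope €20.99: sports equipment → 7.5% + 1.25% city = 8.75% → €1.84
Pet grooming €107.31: labor services → 0% + 0% city = 0% → €0.00
Camping tent (2-person) €296.55: sports equipment → 7.5% + 1.25% city = 8.75% → €25.95
Ski goggles €135.20: sports equipment → 7.5% + 1.25% city = 8.75% → €11.83
Key duplication €3.22: labor services → 0% + 0% city = 0% → €0.00
Photo printing (20 prints) €16.35: labor services → 0% + 0% city = 0% → €0.00
Spiral notebook €5.03: everything else → 6.5% + 0% city = 6.5% → €0.33
Phone case €27.77: everything else → 6.5% + 0% city = 6.5% → €1.81
Total tax = €8.22 + €1.84 + €25.95 + €11.83 + €0.33 + €1.81 = €49.98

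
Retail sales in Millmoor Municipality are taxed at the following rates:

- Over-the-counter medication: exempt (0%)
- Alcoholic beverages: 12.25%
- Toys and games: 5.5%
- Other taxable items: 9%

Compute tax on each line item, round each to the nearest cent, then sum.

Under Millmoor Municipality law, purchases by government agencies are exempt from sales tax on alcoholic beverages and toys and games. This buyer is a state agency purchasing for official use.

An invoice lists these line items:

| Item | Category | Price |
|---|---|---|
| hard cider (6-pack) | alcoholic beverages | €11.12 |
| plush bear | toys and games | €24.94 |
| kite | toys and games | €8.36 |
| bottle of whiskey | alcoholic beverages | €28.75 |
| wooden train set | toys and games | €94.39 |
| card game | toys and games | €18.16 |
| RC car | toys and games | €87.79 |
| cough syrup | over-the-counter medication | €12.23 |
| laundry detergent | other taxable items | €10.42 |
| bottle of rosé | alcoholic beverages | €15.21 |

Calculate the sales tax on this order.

Hard cider (6-pack) €11.12: alcoholic beverages, buyer-exempt → 0% → €0.00
Plush bear €24.94: toys and games, buyer-exempt → 0% → €0.00
Kite €8.36: toys and games, buyer-exempt → 0% → €0.00
Bottle of whiskey €28.75: alcoholic beverages, buyer-exempt → 0% → €0.00
Wooden train set €94.39: toys and games, buyer-exempt → 0% → €0.00
Card game €18.16: toys and games, buyer-exempt → 0% → €0.00
RC car €87.79: toys and games, buyer-exempt → 0% → €0.00
Cough syrup €12.23: over-the-counter medication → 0% → €0.00
Laundry detergent €10.42: other taxable items → 9% → €0.94
Bottle of rosé €15.21: alcoholic beverages, buyer-exempt → 0% → €0.00
Total tax = €0.94

€0.94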